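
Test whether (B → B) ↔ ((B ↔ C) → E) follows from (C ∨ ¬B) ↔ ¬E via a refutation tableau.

No

Initial set: {((C ∨ ¬B) ↔ ¬E); ¬((B → B) ↔ ((B ↔ C) → E))}.
((C ∨ ¬B) ↔ ¬E): β-rule — branch into (C ∨ ¬B), ¬E  //  ¬(C ∨ ¬B), ¬¬E.
  branch 1 (add (C ∨ ¬B), ¬E):
    ¬((B → B) ↔ ((B ↔ C) → E)): β-rule — branch into (B → B), ¬((B ↔ C) → E)  //  ¬(B → B), ((B ↔ C) → E).
      branch 1.1 (add (B → B), ¬((B ↔ C) → E)):
        ¬((B ↔ C) → E): α-rule — add (B ↔ C), ¬E.
        (C ∨ ¬B): β-rule — branch into C  //  ¬B.
          branch 1.1.1 (add C):
            (B → B): β-rule — branch into ¬B  //  B.
              branch 1.1.1.1 (add ¬B):
                (B ↔ C): β-rule — branch into B, C  //  ¬B, ¬C.
                  branch 1.1.1.1.1 (add B, C):
                    × closes — contains both B and ¬B.
                  branch 1.1.1.1.2 (add ¬B, ¬C):
                    × closes — contains both C and ¬C.
              branch 1.1.1.2 (add B):
                (B ↔ C): β-rule — branch into B, C  //  ¬B, ¬C.
                  branch 1.1.1.2.1 (add B, C):
                    ○ open, literals {B=true, C=true, E=false}.
                  branch 1.1.1.2.2 (add ¬B, ¬C):
                    × closes — contains both B and ¬B.
          branch 1.1.2 (add ¬B):
            (B → B): β-rule — branch into ¬B  //  B.
              branch 1.1.2.1 (add ¬B):
                (B ↔ C): β-rule — branch into B, C  //  ¬B, ¬C.
                  branch 1.1.2.1.1 (add B, C):
                    × closes — contains both B and ¬B.
                  branch 1.1.2.1.2 (add ¬B, ¬C):
                    ○ open, literals {B=false, C=false, E=false}.
              branch 1.1.2.2 (add B):
                × closes — contains both B and ¬B.
      branch 1.2 (add ¬(B → B), ((B ↔ C) → E)):
        ¬(B → B): α-rule — add B, ¬B.
        × closes — contains both B and ¬B.
  branch 2 (add ¬(C ∨ ¬B), ¬¬E):
    ¬(C ∨ ¬B): α-rule — add ¬C, ¬¬B.
    ¬((B → B) ↔ ((B ↔ C) → E)): β-rule — branch into (B → B), ¬((B ↔ C) → E)  //  ¬(B → B), ((B ↔ C) → E).
      branch 2.1 (add (B → B), ¬((B ↔ C) → E)):
        ¬((B ↔ C) → E): α-rule — add (B ↔ C), ¬E.
        × closes — contains both E and ¬E.
      branch 2.2 (add ¬(B → B), ((B ↔ C) → E)):
        ¬(B → B): α-rule — add B, ¬B.
        × closes — contains both B and ¬B.
8 branches closed, 2 open.
An open branch gives a countermodel: B=true, C=true, E=false (unmentioned atoms arbitrary); the premises hold there but the conclusion fails.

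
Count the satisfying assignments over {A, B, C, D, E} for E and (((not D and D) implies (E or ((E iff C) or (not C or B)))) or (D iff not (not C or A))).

Initial set: {(E and (((not D and D) implies (E or ((E iff C) or (not C or B)))) or (D iff not (not C or A))))}.
(E and (((not D and D) implies (E or ((E iff C) or (not C or B)))) or (D iff not (not C or A)))): α-rule — add E, (((not D and D) implies (E or ((E iff C) or (not C or B)))) or (D iff not (not C or A))).
(((not D and D) implies (E or ((E iff C) or (not C or B)))) or (D iff not (not C or A))): β-rule — branch into ((not D and D) implies (E or ((E iff C) or (not C or B))))  //  (D iff not (not C or A)).
  branch 1 (add ((not D and D) implies (E or ((E iff C) or (not C or B))))):
    ((not D and D) implies (E or ((E iff C) or (not C or B)))): β-rule — branch into not (not D and D)  //  (E or ((E iff C) or (not C or B))).
      branch 1.1 (add not (not D and D)):
        not (not D and D): β-rule — branch into not not D  //  not D.
          branch 1.1.1 (add not not D):
            ○ open, literals {D=1, E=1}.
          branch 1.1.2 (add not D):
            ○ open, literals {D=0, E=1}.
      branch 1.2 (add (E or ((E iff C) or (not C or B)))):
        (E or ((E iff C) or (not C or B))): β-rule — branch into E  //  ((E iff C) or (not C or B)).
          branch 1.2.1 (add E):
            ○ open, literals {E=1}.
          branch 1.2.2 (add ((E iff C) or (not C or B))):
            ((E iff C) or (not C or B)): β-rule — branch into (E iff C)  //  (not C or B).
              branch 1.2.2.1 (add (E iff C)):
                (E iff C): β-rule — branch into E, C  //  not E, not C.
                  branch 1.2.2.1.1 (add E, C):
                    ○ open, literals {C=1, E=1}.
                  branch 1.2.2.1.2 (add not E, not C):
                    × closes — contains both E and not E.
              branch 1.2.2.2 (add (not C or B)):
                (not C or B): β-rule — branch into not C  //  B.
                  branch 1.2.2.2.1 (add not C):
                    ○ open, literals {C=0, E=1}.
                  branch 1.2.2.2.2 (add B):
                    ○ open, literals {B=1, E=1}.
  branch 2 (add (D iff not (not C or A))):
    (D iff not (not C or A)): β-rule — branch into D, not (not C or A)  //  not D, not not (not C or A).
      branch 2.1 (add D, not (not C or A)):
        not (not C or A): α-rule — add not not C, not A.
        ○ open, literals {A=0, C=1, D=1, E=1}.
      branch 2.2 (add not D, not not (not C or A)):
        not not (not C or A): β-rule — branch into not C  //  A.
          branch 2.2.1 (add not C):
            ○ open, literals {C=0, D=0, E=1}.
          branch 2.2.2 (add A):
            ○ open, literals {A=1, D=0, E=1}.
1 branch closed, 9 open.
Each open branch fixes some atoms; the unmentioned ones are free. Counting distinct full assignments: branch {D=1, E=1} (A, B, C) contributes 8 new; branch {D=0, E=1} (A, B, C) contributes 8 new; branch {E=1} (A, B, C, D) contributes 0 new; branch {C=1, E=1} (A, B, D) contributes 0 new; branch {C=0, E=1} (A, B, D) contributes 0 new; branch {B=1, E=1} (A, C, D) contributes 0 new; branch {A=0, C=1, D=1, E=1} (B) contributes 0 new; branch {C=0, D=0, E=1} (A, B) contributes 0 new; branch {A=1, D=0, E=1} (B, C) contributes 0 new. Total: 16.

16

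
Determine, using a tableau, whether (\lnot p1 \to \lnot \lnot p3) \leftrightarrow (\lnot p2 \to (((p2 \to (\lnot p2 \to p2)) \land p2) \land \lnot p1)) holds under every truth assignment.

Assume the negation and expand:
Initial set: {\lnot ((\lnot p1 \to \lnot \lnot p3) \leftrightarrow (\lnot p2 \to (((p2 \to (\lnot p2 \to p2)) \land p2) \land \lnot p1)))}.
\lnot ((\lnot p1 \to \lnot \lnot p3) \leftrightarrow (\lnot p2 \to (((p2 \to (\lnot p2 \to p2)) \land p2) \land \lnot p1))): β-rule — branch into (\lnot p1 \to \lnot \lnot p3), \lnot (\lnot p2 \to (((p2 \to (\lnot p2 \to p2)) \land p2) \land \lnot p1))  //  \lnot (\lnot p1 \to \lnot \lnot p3), (\lnot p2 \to (((p2 \to (\lnot p2 \to p2)) \land p2) \land \lnot p1)).
  branch 1 (add (\lnot p1 \to \lnot \lnot p3), \lnot (\lnot p2 \to (((p2 \to (\lnot p2 \to p2)) \land p2) \land \lnot p1))):
    \lnot (\lnot p2 \to (((p2 \to (\lnot p2 \to p2)) \land p2) \land \lnot p1)): α-rule — add \lnot p2, \lnot (((p2 \to (\lnot p2 \to p2)) \land p2) \land \lnot p1).
    (\lnot p1 \to \lnot \lnot p3): β-rule — branch into \lnot \lnot p1  //  \lnot \lnot p3.
      branch 1.1 (add \lnot \lnot p1):
        \lnot (((p2 \to (\lnot p2 \to p2)) \land p2) \land \lnot p1): β-rule — branch into \lnot ((p2 \to (\lnot p2 \to p2)) \land p2)  //  \lnot \lnot p1.
          branch 1.1.1 (add \lnot ((p2 \to (\lnot p2 \to p2)) \land p2)):
            \lnot ((p2 \to (\lnot p2 \to p2)) \land p2): β-rule — branch into \lnot (p2 \to (\lnot p2 \to p2))  //  \lnot p2.
              branch 1.1.1.1 (add \lnot (p2 \to (\lnot p2 \to p2))):
                \lnot (p2 \to (\lnot p2 \to p2)): α-rule — add p2, \lnot (\lnot p2 \to p2).
                × closes — contains both p2 and \lnot p2.
              branch 1.1.1.2 (add \lnot p2):
                ○ open, literals {p1=1, p2=0}.
          branch 1.1.2 (add \lnot \lnot p1):
            ○ open, literals {p1=1, p2=0}.
      branch 1.2 (add \lnot \lnot p3):
        \lnot \lnot p3: drop double negation, giving p3.
        \lnot (((p2 \to (\lnot p2 \to p2)) \land p2) \land \lnot p1): β-rule — branch into \lnot ((p2 \to (\lnot p2 \to p2)) \land p2)  //  \lnot \lnot p1.
          branch 1.2.1 (add \lnot ((p2 \to (\lnot p2 \to p2)) \land p2)):
            \lnot ((p2 \to (\lnot p2 \to p2)) \land p2): β-rule — branch into \lnot (p2 \to (\lnot p2 \to p2))  //  \lnot p2.
              branch 1.2.1.1 (add \lnot (p2 \to (\lnot p2 \to p2))):
                \lnot (p2 \to (\lnot p2 \to p2)): α-rule — add p2, \lnot (\lnot p2 \to p2).
                × closes — contains both p2 and \lnot p2.
              branch 1.2.1.2 (add \lnot p2):
                ○ open, literals {p2=0, p3=1}.
          branch 1.2.2 (add \lnot \lnot p1):
            ○ open, literals {p1=1, p2=0, p3=1}.
  branch 2 (add \lnot (\lnot p1 \to \lnot \lnot p3), (\lnot p2 \to (((p2 \to (\lnot p2 \to p2)) \land p2) \land \lnot p1))):
    \lnot (\lnot p1 \to \lnot \lnot p3): α-rule — add \lnot p1, \lnot \lnot \lnot p3.
    \lnot \lnot \lnot p3: drop double negation, giving \lnot p3.
    (\lnot p2 \to (((p2 \to (\lnot p2 \to p2)) \land p2) \land \lnot p1)): β-rule — branch into \lnot \lnot p2  //  (((p2 \to (\lnot p2 \to p2)) \land p2) \land \lnot p1).
      branch 2.1 (add \lnot \lnot p2):
        ○ open, literals {p1=0, p2=1, p3=0}.
      branch 2.2 (add (((p2 \to (\lnot p2 \to p2)) \land p2) \land \lnot p1)):
        (((p2 \to (\lnot p2 \to p2)) \land p2) \land \lnot p1): α-rule — add ((p2 \to (\lnot p2 \to p2)) \land p2), \lnot p1.
        ((p2 \to (\lnot p2 \to p2)) \land p2): α-rule — add (p2 \to (\lnot p2 \to p2)), p2.
        (p2 \to (\lnot p2 \to p2)): β-rule — branch into \lnot p2  //  (\lnot p2 \to p2).
          branch 2.2.1 (add \lnot p2):
            × closes — contains both p2 and \lnot p2.
          branch 2.2.2 (add (\lnot p2 \to p2)):
            (\lnot p2 \to p2): β-rule — branch into \lnot \lnot p2  //  p2.
              branch 2.2.2.1 (add \lnot \lnot p2):
                ○ open, literals {p1=0, p2=1, p3=0}.
              branch 2.2.2.2 (add p2):
                ○ open, literals {p1=0, p2=1, p3=0}.
3 branches closed, 7 open.
An open branch gives a countermodel: p1=1, p2=0 (unmentioned atoms arbitrary); under it the original formula is false.

Not valid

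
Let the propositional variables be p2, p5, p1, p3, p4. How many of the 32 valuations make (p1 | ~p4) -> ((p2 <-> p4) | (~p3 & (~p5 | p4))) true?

24

Initial set: {T ((p1 | ~p4) -> ((p2 <-> p4) | (~p3 & (~p5 | p4))))}.
T ((p1 | ~p4) -> ((p2 <-> p4) | (~p3 & (~p5 | p4)))): β-rule — branch into F (p1 | ~p4)  //  T ((p2 <-> p4) | (~p3 & (~p5 | p4))).
  branch 1 (add F (p1 | ~p4)):
    F (p1 | ~p4): α-rule — add F p1, F ~p4.
    ○ open, literals {p1=F, p4=T}.
  branch 2 (add T ((p2 <-> p4) | (~p3 & (~p5 | p4)))):
    T ((p2 <-> p4) | (~p3 & (~p5 | p4))): β-rule — branch into T (p2 <-> p4)  //  T (~p3 & (~p5 | p4)).
      branch 2.1 (add T (p2 <-> p4)):
        T (p2 <-> p4): β-rule — branch into T p2, T p4  //  F p2, F p4.
          branch 2.1.1 (add T p2, T p4):
            ○ open, literals {p2=T, p4=T}.
          branch 2.1.2 (add F p2, F p4):
            ○ open, literals {p2=F, p4=F}.
      branch 2.2 (add T (~p3 & (~p5 | p4))):
        T (~p3 & (~p5 | p4)): α-rule — add T ~p3, T (~p5 | p4).
        T (~p5 | p4): β-rule — branch into T ~p5  //  T p4.
          branch 2.2.1 (add T ~p5):
            ○ open, literals {p3=F, p5=F}.
          branch 2.2.2 (add T p4):
            ○ open, literals {p3=F, p4=T}.
0 branches closed, 5 open.
Each open branch fixes some atoms; the unmentioned ones are free. Counting distinct full assignments: branch {p1=F, p4=T} (p2, p5, p3) contributes 8 new; branch {p2=T, p4=T} (p5, p1, p3) contributes 4 new; branch {p2=F, p4=F} (p5, p1, p3) contributes 8 new; branch {p3=F, p5=F} (p2, p1, p4) contributes 3 new; branch {p3=F, p4=T} (p2, p5, p1) contributes 1 new. Total: 24.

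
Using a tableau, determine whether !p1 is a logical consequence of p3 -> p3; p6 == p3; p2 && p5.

Initial set: {(p3 -> p3); (p6 == p3); (p2 && p5); !!p1}.
(p2 && p5): α-rule — add p2, p5.
(p3 -> p3): β-rule — branch into !p3  //  p3.
  branch 1 (add !p3):
    (p6 == p3): β-rule — branch into p6, p3  //  !p6, !p3.
      branch 1.1 (add p6, p3):
        × closes — contains both p3 and !p3.
      branch 1.2 (add !p6, !p3):
        ○ open, literals {p1=1, p2=1, p3=0, p5=1, p6=0}.
  branch 2 (add p3):
    (p6 == p3): β-rule — branch into p6, p3  //  !p6, !p3.
      branch 2.1 (add p6, p3):
        ○ open, literals {p1=1, p2=1, p3=1, p5=1, p6=1}.
      branch 2.2 (add !p6, !p3):
        × closes — contains both p3 and !p3.
2 branches closed, 2 open.
An open branch gives a countermodel: p1=1, p2=1, p3=0, p5=1, p6=0 (unmentioned atoms arbitrary); the premises hold there but the conclusion fails.

No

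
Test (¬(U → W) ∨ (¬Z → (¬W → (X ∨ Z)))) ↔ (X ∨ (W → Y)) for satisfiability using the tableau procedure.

Initial set: {T ((¬(U → W) ∨ (¬Z → (¬W → (X ∨ Z)))) ↔ (X ∨ (W → Y)))}.
T ((¬(U → W) ∨ (¬Z → (¬W → (X ∨ Z)))) ↔ (X ∨ (W → Y))): β-rule — branch into T (¬(U → W) ∨ (¬Z → (¬W → (X ∨ Z)))), T (X ∨ (W → Y))  //  F (¬(U → W) ∨ (¬Z → (¬W → (X ∨ Z)))), F (X ∨ (W → Y)).
  branch 1 (add T (¬(U → W) ∨ (¬Z → (¬W → (X ∨ Z)))), T (X ∨ (W → Y))):
    T (¬(U → W) ∨ (¬Z → (¬W → (X ∨ Z)))): β-rule — branch into T ¬(U → W)  //  T (¬Z → (¬W → (X ∨ Z))).
      branch 1.1 (add T ¬(U → W)):
        T ¬(U → W): α-rule — add T U, F W.
        T (X ∨ (W → Y)): β-rule — branch into T X  //  T (W → Y).
          branch 1.1.1 (add T X):
            ○ open, literals {U=T, W=F, X=T}.
          branch 1.1.2 (add T (W → Y)):
            T (W → Y): β-rule — branch into F W  //  T Y.
              branch 1.1.2.1 (add F W):
                ○ open, literals {U=T, W=F}.
              branch 1.1.2.2 (add T Y):
                ○ open, literals {U=T, W=F, Y=T}.
      branch 1.2 (add T (¬Z → (¬W → (X ∨ Z)))):
        T (X ∨ (W → Y)): β-rule — branch into T X  //  T (W → Y).
          branch 1.2.1 (add T X):
            T (¬Z → (¬W → (X ∨ Z))): β-rule — branch into F ¬Z  //  T (¬W → (X ∨ Z)).
              branch 1.2.1.1 (add F ¬Z):
                ○ open, literals {X=T, Z=T}.
              branch 1.2.1.2 (add T (¬W → (X ∨ Z))):
                T (¬W → (X ∨ Z)): β-rule — branch into F ¬W  //  T (X ∨ Z).
                  branch 1.2.1.2.1 (add F ¬W):
                    ○ open, literals {W=T, X=T}.
                  branch 1.2.1.2.2 (add T (X ∨ Z)):
                    T (X ∨ Z): β-rule — branch into T X  //  T Z.
                      branch 1.2.1.2.2.1 (add T X):
                        ○ open, literals {X=T}.
                      branch 1.2.1.2.2.2 (add T Z):
                        ○ open, literals {X=T, Z=T}.
          branch 1.2.2 (add T (W → Y)):
            T (¬Z → (¬W → (X ∨ Z))): β-rule — branch into F ¬Z  //  T (¬W → (X ∨ Z)).
              branch 1.2.2.1 (add F ¬Z):
                T (W → Y): β-rule — branch into F W  //  T Y.
                  branch 1.2.2.1.1 (add F W):
                    ○ open, literals {W=F, Z=T}.
                  branch 1.2.2.1.2 (add T Y):
                    ○ open, literals {Y=T, Z=T}.
              branch 1.2.2.2 (add T (¬W → (X ∨ Z))):
                T (W → Y): β-rule — branch into F W  //  T Y.
                  branch 1.2.2.2.1 (add F W):
                    T (¬W → (X ∨ Z)): β-rule — branch into F ¬W  //  T (X ∨ Z).
                      branch 1.2.2.2.1.1 (add F ¬W):
                        × closes — contains both W and ¬W.
                      branch 1.2.2.2.1.2 (add T (X ∨ Z)):
                        T (X ∨ Z): β-rule — branch into T X  //  T Z.
                          branch 1.2.2.2.1.2.1 (add T X):
                            ○ open, literals {W=F, X=T}.
                          branch 1.2.2.2.1.2.2 (add T Z):
                            ○ open, literals {W=F, Z=T}.
                  branch 1.2.2.2.2 (add T Y):
                    T (¬W → (X ∨ Z)): β-rule — branch into F ¬W  //  T (X ∨ Z).
                      branch 1.2.2.2.2.1 (add F ¬W):
                        ○ open, literals {W=T, Y=T}.
                      branch 1.2.2.2.2.2 (add T (X ∨ Z)):
                        T (X ∨ Z): β-rule — branch into T X  //  T Z.
                          branch 1.2.2.2.2.2.1 (add T X):
                            ○ open, literals {X=T, Y=T}.
                          branch 1.2.2.2.2.2.2 (add T Z):
                            ○ open, literals {Y=T, Z=T}.
  branch 2 (add F (¬(U → W) ∨ (¬Z → (¬W → (X ∨ Z)))), F (X ∨ (W → Y))):
    F (¬(U → W) ∨ (¬Z → (¬W → (X ∨ Z)))): α-rule — add F ¬(U → W), F (¬Z → (¬W → (X ∨ Z))).
    F (X ∨ (W → Y)): α-rule — add F X, F (W → Y).
    F (¬Z → (¬W → (X ∨ Z))): α-rule — add T ¬Z, F (¬W → (X ∨ Z)).
    F (W → Y): α-rule — add T W, F Y.
    F (¬W → (X ∨ Z)): α-rule — add T ¬W, F (X ∨ Z).
    × closes — contains both W and ¬W.
2 branches closed, 14 open.
An open branch gives a satisfying assignment: U=T, W=F, X=T.

Satisfiable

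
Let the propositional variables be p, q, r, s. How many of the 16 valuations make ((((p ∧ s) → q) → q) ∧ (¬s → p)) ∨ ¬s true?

14

Initial set: {(((((p ∧ s) → q) → q) ∧ (¬s → p)) ∨ ¬s)}.
(((((p ∧ s) → q) → q) ∧ (¬s → p)) ∨ ¬s): β-rule — branch into ((((p ∧ s) → q) → q) ∧ (¬s → p))  //  ¬s.
  branch 1 (add ((((p ∧ s) → q) → q) ∧ (¬s → p))):
    ((((p ∧ s) → q) → q) ∧ (¬s → p)): α-rule — add (((p ∧ s) → q) → q), (¬s → p).
    (((p ∧ s) → q) → q): β-rule — branch into ¬((p ∧ s) → q)  //  q.
      branch 1.1 (add ¬((p ∧ s) → q)):
        ¬((p ∧ s) → q): α-rule — add (p ∧ s), ¬q.
        (p ∧ s): α-rule — add p, s.
        (¬s → p): β-rule — branch into ¬¬s  //  p.
          branch 1.1.1 (add ¬¬s):
            ○ open, literals {p=true, q=false, s=true}.
          branch 1.1.2 (add p):
            ○ open, literals {p=true, q=false, s=true}.
      branch 1.2 (add q):
        (¬s → p): β-rule — branch into ¬¬s  //  p.
          branch 1.2.1 (add ¬¬s):
            ○ open, literals {q=true, s=true}.
          branch 1.2.2 (add p):
            ○ open, literals {p=true, q=true}.
  branch 2 (add ¬s):
    ○ open, literals {s=false}.
0 branches closed, 5 open.
Each open branch fixes some atoms; the unmentioned ones are free. Counting distinct full assignments: branch {p=true, q=false, s=true} (r) contributes 2 new; branch {p=true, q=false, s=true} (r) contributes 0 new; branch {q=true, s=true} (p, r) contributes 4 new; branch {p=true, q=true} (r, s) contributes 2 new; branch {s=false} (p, q, r) contributes 6 new. Total: 14.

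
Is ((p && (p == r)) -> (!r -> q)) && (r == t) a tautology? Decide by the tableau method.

Not valid

Assume the negation and expand:
Initial set: {F (((p && (p == r)) -> (!r -> q)) && (r == t))}.
F (((p && (p == r)) -> (!r -> q)) && (r == t)): β-rule — branch into F ((p && (p == r)) -> (!r -> q))  //  F (r == t).
  branch 1 (add F ((p && (p == r)) -> (!r -> q))):
    F ((p && (p == r)) -> (!r -> q)): α-rule — add T (p && (p == r)), F (!r -> q).
    T (p && (p == r)): α-rule — add T p, T (p == r).
    F (!r -> q): α-rule — add T !r, F q.
    T (p == r): β-rule — branch into T p, T r  //  F p, F r.
      branch 1.1 (add T p, T r):
        × closes — contains both r and !r.
      branch 1.2 (add F p, F r):
        × closes — contains both p and !p.
  branch 2 (add F (r == t)):
    F (r == t): β-rule — branch into T r, F t  //  F r, T t.
      branch 2.1 (add T r, F t):
        ○ open, literals {r=1, t=0}.
      branch 2.2 (add F r, T t):
        ○ open, literals {r=0, t=1}.
2 branches closed, 2 open.
An open branch gives a countermodel: r=1, t=0 (unmentioned atoms arbitrary); under it the original formula is false.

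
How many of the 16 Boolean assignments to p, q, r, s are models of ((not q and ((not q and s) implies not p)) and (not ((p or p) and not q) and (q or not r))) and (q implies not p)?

2

Initial set: {(((not q and ((not q and s) implies not p)) and (not ((p or p) and not q) and (q or not r))) and (q implies not p))}.
(((not q and ((not q and s) implies not p)) and (not ((p or p) and not q) and (q or not r))) and (q implies not p)): α-rule — add ((not q and ((not q and s) implies not p)) and (not ((p or p) and not q) and (q or not r))), (q implies not p).
((not q and ((not q and s) implies not p)) and (not ((p or p) and not q) and (q or not r))): α-rule — add (not q and ((not q and s) implies not p)), (not ((p or p) and not q) and (q or not r)).
(not q and ((not q and s) implies not p)): α-rule — add not q, ((not q and s) implies not p).
(not ((p or p) and not q) and (q or not r)): α-rule — add not ((p or p) and not q), (q or not r).
(q implies not p): β-rule — branch into not q  //  not p.
  branch 1 (add not q):
    ((not q and s) implies not p): β-rule — branch into not (not q and s)  //  not p.
      branch 1.1 (add not (not q and s)):
        not ((p or p) and not q): β-rule — branch into not (p or p)  //  not not q.
          branch 1.1.1 (add not (p or p)):
            not (p or p): α-rule — add not p, not p.
            (q or not r): β-rule — branch into q  //  not r.
              branch 1.1.1.1 (add q):
                × closes — contains both q and not q.
              branch 1.1.1.2 (add not r):
                not (not q and s): β-rule — branch into not not q  //  not s.
                  branch 1.1.1.2.1 (add not not q):
                    × closes — contains both q and not q.
                  branch 1.1.1.2.2 (add not s):
                    ○ open, literals {p=0, q=0, r=0, s=0}.
          branch 1.1.2 (add not not q):
            × closes — contains both q and not q.
      branch 1.2 (add not p):
        not ((p or p) and not q): β-rule — branch into not (p or p)  //  not not q.
          branch 1.2.1 (add not (p or p)):
            not (p or p): α-rule — add not p, not p.
            (q or not r): β-rule — branch into q  //  not r.
              branch 1.2.1.1 (add q):
                × closes — contains both q and not q.
              branch 1.2.1.2 (add not r):
                ○ open, literals {p=0, q=0, r=0}.
          branch 1.2.2 (add not not q):
            × closes — contains both q and not q.
  branch 2 (add not p):
    ((not q and s) implies not p): β-rule — branch into not (not q and s)  //  not p.
      branch 2.1 (add not (not q and s)):
        not ((p or p) and not q): β-rule — branch into not (p or p)  //  not not q.
          branch 2.1.1 (add not (p or p)):
            not (p or p): α-rule — add not p, not p.
            (q or not r): β-rule — branch into q  //  not r.
              branch 2.1.1.1 (add q):
                × closes — contains both q and not q.
              branch 2.1.1.2 (add not r):
                not (not q and s): β-rule — branch into not not q  //  not s.
                  branch 2.1.1.2.1 (add not not q):
                    × closes — contains both q and not q.
                  branch 2.1.1.2.2 (add not s):
                    ○ open, literals {p=0, q=0, r=0, s=0}.
          branch 2.1.2 (add not not q):
            × closes — contains both q and not q.
      branch 2.2 (add not p):
        not ((p or p) and not q): β-rule — branch into not (p or p)  //  not not q.
          branch 2.2.1 (add not (p or p)):
            not (p or p): α-rule — add not p, not p.
            (q or not r): β-rule — branch into q  //  not r.
              branch 2.2.1.1 (add q):
                × closes — contains both q and not q.
              branch 2.2.1.2 (add not r):
                ○ open, literals {p=0, q=0, r=0}.
          branch 2.2.2 (add not not q):
            × closes — contains both q and not q.
10 branches closed, 4 open.
Each open branch fixes some atoms; the unmentioned ones are free. Counting distinct full assignments: branch {p=0, q=0, r=0, s=0} (none free) contributes 1 new; branch {p=0, q=0, r=0} (s) contributes 1 new; branch {p=0, q=0, r=0, s=0} (none free) contributes 0 new; branch {p=0, q=0, r=0} (s) contributes 0 new. Total: 2.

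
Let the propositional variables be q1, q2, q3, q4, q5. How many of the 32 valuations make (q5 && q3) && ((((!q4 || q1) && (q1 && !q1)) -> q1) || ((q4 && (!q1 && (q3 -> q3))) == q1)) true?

8

Initial set: {((q5 && q3) && ((((!q4 || q1) && (q1 && !q1)) -> q1) || ((q4 && (!q1 && (q3 -> q3))) == q1)))}.
((q5 && q3) && ((((!q4 || q1) && (q1 && !q1)) -> q1) || ((q4 && (!q1 && (q3 -> q3))) == q1))): α-rule — add (q5 && q3), ((((!q4 || q1) && (q1 && !q1)) -> q1) || ((q4 && (!q1 && (q3 -> q3))) == q1)).
(q5 && q3): α-rule — add q5, q3.
((((!q4 || q1) && (q1 && !q1)) -> q1) || ((q4 && (!q1 && (q3 -> q3))) == q1)): β-rule — branch into (((!q4 || q1) && (q1 && !q1)) -> q1)  //  ((q4 && (!q1 && (q3 -> q3))) == q1).
  branch 1 (add (((!q4 || q1) && (q1 && !q1)) -> q1)):
    (((!q4 || q1) && (q1 && !q1)) -> q1): β-rule — branch into !((!q4 || q1) && (q1 && !q1))  //  q1.
      branch 1.1 (add !((!q4 || q1) && (q1 && !q1))):
        !((!q4 || q1) && (q1 && !q1)): β-rule — branch into !(!q4 || q1)  //  !(q1 && !q1).
          branch 1.1.1 (add !(!q4 || q1)):
            !(!q4 || q1): α-rule — add !!q4, !q1.
            ○ open, literals {q1=0, q3=1, q4=1, q5=1}.
          branch 1.1.2 (add !(q1 && !q1)):
            !(q1 && !q1): β-rule — branch into !q1  //  !!q1.
              branch 1.1.2.1 (add !q1):
                ○ open, literals {q1=0, q3=1, q5=1}.
              branch 1.1.2.2 (add !!q1):
                ○ open, literals {q1=1, q3=1, q5=1}.
      branch 1.2 (add q1):
        ○ open, literals {q1=1, q3=1, q5=1}.
  branch 2 (add ((q4 && (!q1 && (q3 -> q3))) == q1)):
    ((q4 && (!q1 && (q3 -> q3))) == q1): β-rule — branch into (q4 && (!q1 && (q3 -> q3))), q1  //  !(q4 && (!q1 && (q3 -> q3))), !q1.
      branch 2.1 (add (q4 && (!q1 && (q3 -> q3))), q1):
        (q4 && (!q1 && (q3 -> q3))): α-rule — add q4, (!q1 && (q3 -> q3)).
        (!q1 && (q3 -> q3)): α-rule — add !q1, (q3 -> q3).
        × closes — contains both q1 and !q1.
      branch 2.2 (add !(q4 && (!q1 && (q3 -> q3))), !q1):
        !(q4 && (!q1 && (q3 -> q3))): β-rule — branch into !q4  //  !(!q1 && (q3 -> q3)).
          branch 2.2.1 (add !q4):
            ○ open, literals {q1=0, q3=1, q4=0, q5=1}.
          branch 2.2.2 (add !(!q1 && (q3 -> q3))):
            !(!q1 && (q3 -> q3)): β-rule — branch into !!q1  //  !(q3 -> q3).
              branch 2.2.2.1 (add !!q1):
                × closes — contains both q1 and !q1.
              branch 2.2.2.2 (add !(q3 -> q3)):
                !(q3 -> q3): α-rule — add q3, !q3.
                × closes — contains both q3 and !q3.
3 branches closed, 5 open.
Each open branch fixes some atoms; the unmentioned ones are free. Counting distinct full assignments: branch {q1=0, q3=1, q4=1, q5=1} (q2) contributes 2 new; branch {q1=0, q3=1, q5=1} (q2, q4) contributes 2 new; branch {q1=1, q3=1, q5=1} (q2, q4) contributes 4 new; branch {q1=1, q3=1, q5=1} (q2, q4) contributes 0 new; branch {q1=0, q3=1, q4=0, q5=1} (q2) contributes 0 new. Total: 8.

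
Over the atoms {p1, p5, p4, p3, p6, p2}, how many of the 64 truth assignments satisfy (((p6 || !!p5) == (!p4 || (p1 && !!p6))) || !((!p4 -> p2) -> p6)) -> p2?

40

Initial set: {((((p6 || !!p5) == (!p4 || (p1 && !!p6))) || !((!p4 -> p2) -> p6)) -> p2)}.
((((p6 || !!p5) == (!p4 || (p1 && !!p6))) || !((!p4 -> p2) -> p6)) -> p2): β-rule — branch into !(((p6 || !!p5) == (!p4 || (p1 && !!p6))) || !((!p4 -> p2) -> p6))  //  p2.
  branch 1 (add !(((p6 || !!p5) == (!p4 || (p1 && !!p6))) || !((!p4 -> p2) -> p6))):
    !(((p6 || !!p5) == (!p4 || (p1 && !!p6))) || !((!p4 -> p2) -> p6)): α-rule — add !((p6 || !!p5) == (!p4 || (p1 && !!p6))), !!((!p4 -> p2) -> p6).
    !((p6 || !!p5) == (!p4 || (p1 && !!p6))): β-rule — branch into (p6 || !!p5), !(!p4 || (p1 && !!p6))  //  !(p6 || !!p5), (!p4 || (p1 && !!p6)).
      branch 1.1 (add (p6 || !!p5), !(!p4 || (p1 && !!p6))):
        !(!p4 || (p1 && !!p6)): α-rule — add !!p4, !(p1 && !!p6).
        !!((!p4 -> p2) -> p6): β-rule — branch into !(!p4 -> p2)  //  p6.
          branch 1.1.1 (add !(!p4 -> p2)):
            !(!p4 -> p2): α-rule — add !p4, !p2.
            × closes — contains both p4 and !p4.
          branch 1.1.2 (add p6):
            (p6 || !!p5): β-rule — branch into p6  //  !!p5.
              branch 1.1.2.1 (add p6):
                !(p1 && !!p6): β-rule — branch into !p1  //  !!!p6.
                  branch 1.1.2.1.1 (add !p1):
                    ○ open, literals {p1=0, p4=1, p6=1}.
                  branch 1.1.2.1.2 (add !!!p6):
                    !!!p6: drop double negation, giving !p6.
                    × closes — contains both p6 and !p6.
              branch 1.1.2.2 (add !!p5):
                !!p5: drop double negation, giving p5.
                !(p1 && !!p6): β-rule — branch into !p1  //  !!!p6.
                  branch 1.1.2.2.1 (add !p1):
                    ○ open, literals {p1=0, p4=1, p5=1, p6=1}.
                  branch 1.1.2.2.2 (add !!!p6):
                    !!!p6: drop double negation, giving !p6.
                    × closes — contains both p6 and !p6.
      branch 1.2 (add !(p6 || !!p5), (!p4 || (p1 && !!p6))):
        !(p6 || !!p5): α-rule — add !p6, !!!p5.
        !!!p5: drop double negation, giving !p5.
        !!((!p4 -> p2) -> p6): β-rule — branch into !(!p4 -> p2)  //  p6.
          branch 1.2.1 (add !(!p4 -> p2)):
            !(!p4 -> p2): α-rule — add !p4, !p2.
            (!p4 || (p1 && !!p6)): β-rule — branch into !p4  //  (p1 && !!p6).
              branch 1.2.1.1 (add !p4):
                ○ open, literals {p2=0, p4=0, p5=0, p6=0}.
              branch 1.2.1.2 (add (p1 && !!p6)):
                (p1 && !!p6): α-rule — add p1, !!p6.
                !!p6: drop double negation, giving p6.
                × closes — contains both p6 and !p6.
          branch 1.2.2 (add p6):
            × closes — contains both p6 and !p6.
  branch 2 (add p2):
    ○ open, literals {p2=1}.
5 branches closed, 4 open.
Each open branch fixes some atoms; the unmentioned ones are free. Counting distinct full assignments: branch {p1=0, p4=1, p6=1} (p5, p3, p2) contributes 8 new; branch {p1=0, p4=1, p5=1, p6=1} (p3, p2) contributes 0 new; branch {p2=0, p4=0, p5=0, p6=0} (p1, p3) contributes 4 new; branch {p2=1} (p1, p5, p4, p3, p6) contributes 28 new. Total: 40.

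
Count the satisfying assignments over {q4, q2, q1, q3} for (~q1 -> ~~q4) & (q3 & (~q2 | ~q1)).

4

Initial set: {((~q1 -> ~~q4) & (q3 & (~q2 | ~q1)))}.
((~q1 -> ~~q4) & (q3 & (~q2 | ~q1))): α-rule — add (~q1 -> ~~q4), (q3 & (~q2 | ~q1)).
(q3 & (~q2 | ~q1)): α-rule — add q3, (~q2 | ~q1).
(~q1 -> ~~q4): β-rule — branch into ~~q1  //  ~~q4.
  branch 1 (add ~~q1):
    (~q2 | ~q1): β-rule — branch into ~q2  //  ~q1.
      branch 1.1 (add ~q2):
        ○ open, literals {q1=1, q2=0, q3=1}.
      branch 1.2 (add ~q1):
        × closes — contains both q1 and ~q1.
  branch 2 (add ~~q4):
    ~~q4: drop double negation, giving q4.
    (~q2 | ~q1): β-rule — branch into ~q2  //  ~q1.
      branch 2.1 (add ~q2):
        ○ open, literals {q2=0, q3=1, q4=1}.
      branch 2.2 (add ~q1):
        ○ open, literals {q1=0, q3=1, q4=1}.
1 branch closed, 3 open.
Each open branch fixes some atoms; the unmentioned ones are free. Counting distinct full assignments: branch {q1=1, q2=0, q3=1} (q4) contributes 2 new; branch {q2=0, q3=1, q4=1} (q1) contributes 1 new; branch {q1=0, q3=1, q4=1} (q2) contributes 1 new. Total: 4.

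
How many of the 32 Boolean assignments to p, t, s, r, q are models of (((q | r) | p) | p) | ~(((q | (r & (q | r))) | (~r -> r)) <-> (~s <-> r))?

30

Initial set: {((((q | r) | p) | p) | ~(((q | (r & (q | r))) | (~r -> r)) <-> (~s <-> r)))}.
((((q | r) | p) | p) | ~(((q | (r & (q | r))) | (~r -> r)) <-> (~s <-> r))): β-rule — branch into (((q | r) | p) | p)  //  ~(((q | (r & (q | r))) | (~r -> r)) <-> (~s <-> r)).
  branch 1 (add (((q | r) | p) | p)):
    (((q | r) | p) | p): β-rule — branch into ((q | r) | p)  //  p.
      branch 1.1 (add ((q | r) | p)):
        ((q | r) | p): β-rule — branch into (q | r)  //  p.
          branch 1.1.1 (add (q | r)):
            (q | r): β-rule — branch into q  //  r.
              branch 1.1.1.1 (add q):
                ○ open, literals {q=1}.
              branch 1.1.1.2 (add r):
                ○ open, literals {r=1}.
          branch 1.1.2 (add p):
            ○ open, literals {p=1}.
      branch 1.2 (add p):
        ○ open, literals {p=1}.
  branch 2 (add ~(((q | (r & (q | r))) | (~r -> r)) <-> (~s <-> r))):
    ~(((q | (r & (q | r))) | (~r -> r)) <-> (~s <-> r)): β-rule — branch into ((q | (r & (q | r))) | (~r -> r)), ~(~s <-> r)  //  ~((q | (r & (q | r))) | (~r -> r)), (~s <-> r).
      branch 2.1 (add ((q | (r & (q | r))) | (~r -> r)), ~(~s <-> r)):
        ((q | (r & (q | r))) | (~r -> r)): β-rule — branch into (q | (r & (q | r)))  //  (~r -> r).
          branch 2.1.1 (add (q | (r & (q | r)))):
            ~(~s <-> r): β-rule — branch into ~s, ~r  //  ~~s, r.
              branch 2.1.1.1 (add ~s, ~r):
                (q | (r & (q | r))): β-rule — branch into q  //  (r & (q | r)).
                  branch 2.1.1.1.1 (add q):
                    ○ open, literals {q=1, r=0, s=0}.
                  branch 2.1.1.1.2 (add (r & (q | r))):
                    (r & (q | r)): α-rule — add r, (q | r).
                    × closes — contains both r and ~r.
              branch 2.1.1.2 (add ~~s, r):
                (q | (r & (q | r))): β-rule — branch into q  //  (r & (q | r)).
                  branch 2.1.1.2.1 (add q):
                    ○ open, literals {q=1, r=1, s=1}.
                  branch 2.1.1.2.2 (add (r & (q | r))):
                    (r & (q | r)): α-rule — add r, (q | r).
                    (q | r): β-rule — branch into q  //  r.
                      branch 2.1.1.2.2.1 (add q):
                        ○ open, literals {q=1, r=1, s=1}.
                      branch 2.1.1.2.2.2 (add r):
                        ○ open, literals {r=1, s=1}.
          branch 2.1.2 (add (~r -> r)):
            ~(~s <-> r): β-rule — branch into ~s, ~r  //  ~~s, r.
              branch 2.1.2.1 (add ~s, ~r):
                (~r -> r): β-rule — branch into ~~r  //  r.
                  branch 2.1.2.1.1 (add ~~r):
                    × closes — contains both r and ~r.
                  branch 2.1.2.1.2 (add r):
                    × closes — contains both r and ~r.
              branch 2.1.2.2 (add ~~s, r):
                (~r -> r): β-rule — branch into ~~r  //  r.
                  branch 2.1.2.2.1 (add ~~r):
                    ○ open, literals {r=1, s=1}.
                  branch 2.1.2.2.2 (add r):
                    ○ open, literals {r=1, s=1}.
      branch 2.2 (add ~((q | (r & (q | r))) | (~r -> r)), (~s <-> r)):
        ~((q | (r & (q | r))) | (~r -> r)): α-rule — add ~(q | (r & (q | r))), ~(~r -> r).
        ~(q | (r & (q | r))): α-rule — add ~q, ~(r & (q | r)).
        ~(~r -> r): α-rule — add ~r, ~r.
        (~s <-> r): β-rule — branch into ~s, r  //  ~~s, ~r.
          branch 2.2.1 (add ~s, r):
            × closes — contains both r and ~r.
          branch 2.2.2 (add ~~s, ~r):
            ~(r & (q | r)): β-rule — branch into ~r  //  ~(q | r).
              branch 2.2.2.1 (add ~r):
                ○ open, literals {q=0, r=0, s=1}.
              branch 2.2.2.2 (add ~(q | r)):
                ~(q | r): α-rule — add ~q, ~r.
                ○ open, literals {q=0, r=0, s=1}.
4 branches closed, 12 open.
Each open branch fixes some atoms; the unmentioned ones are free. Counting distinct full assignments: branch {q=1} (p, t, s, r) contributes 16 new; branch {r=1} (p, t, s, q) contributes 8 new; branch {p=1} (t, s, r, q) contributes 4 new; branch {p=1} (t, s, r, q) contributes 0 new; branch {q=1, r=0, s=0} (p, t) contributes 0 new; branch {q=1, r=1, s=1} (p, t) contributes 0 new; branch {q=1, r=1, s=1} (p, t) contributes 0 new; branch {r=1, s=1} (p, t, q) contributes 0 new; branch {r=1, s=1} (p, t, q) contributes 0 new; branch {r=1, s=1} (p, t, q) contributes 0 new; branch {q=0, r=0, s=1} (p, t) contributes 2 new; branch {q=0, r=0, s=1} (p, t) contributes 0 new. Total: 30.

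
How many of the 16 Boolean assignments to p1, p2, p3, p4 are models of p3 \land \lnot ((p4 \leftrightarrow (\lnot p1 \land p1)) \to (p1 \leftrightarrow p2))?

2

Initial set: {T (p3 \land \lnot ((p4 \leftrightarrow (\lnot p1 \land p1)) \to (p1 \leftrightarrow p2)))}.
T (p3 \land \lnot ((p4 \leftrightarrow (\lnot p1 \land p1)) \to (p1 \leftrightarrow p2))): α-rule — add T p3, T \lnot ((p4 \leftrightarrow (\lnot p1 \land p1)) \to (p1 \leftrightarrow p2)).
T \lnot ((p4 \leftrightarrow (\lnot p1 \land p1)) \to (p1 \leftrightarrow p2)): α-rule — add T (p4 \leftrightarrow (\lnot p1 \land p1)), F (p1 \leftrightarrow p2).
T (p4 \leftrightarrow (\lnot p1 \land p1)): β-rule — branch into T p4, T (\lnot p1 \land p1)  //  F p4, F (\lnot p1 \land p1).
  branch 1 (add T p4, T (\lnot p1 \land p1)):
    T (\lnot p1 \land p1): α-rule — add T \lnot p1, T p1.
    × closes — contains both p1 and \lnot p1.
  branch 2 (add F p4, F (\lnot p1 \land p1)):
    F (p1 \leftrightarrow p2): β-rule — branch into T p1, F p2  //  F p1, T p2.
      branch 2.1 (add T p1, F p2):
        F (\lnot p1 \land p1): β-rule — branch into F \lnot p1  //  F p1.
          branch 2.1.1 (add F \lnot p1):
            ○ open, literals {p1=true, p2=false, p3=true, p4=false}.
          branch 2.1.2 (add F p1):
            × closes — contains both p1 and \lnot p1.
      branch 2.2 (add F p1, T p2):
        F (\lnot p1 \land p1): β-rule — branch into F \lnot p1  //  F p1.
          branch 2.2.1 (add F \lnot p1):
            × closes — contains both p1 and \lnot p1.
          branch 2.2.2 (add F p1):
            ○ open, literals {p1=false, p2=true, p3=true, p4=false}.
3 branches closed, 2 open.
Each open branch fixes some atoms; the unmentioned ones are free. Counting distinct full assignments: branch {p1=true, p2=false, p3=true, p4=false} (none free) contributes 1 new; branch {p1=false, p2=true, p3=true, p4=false} (none free) contributes 1 new. Total: 2.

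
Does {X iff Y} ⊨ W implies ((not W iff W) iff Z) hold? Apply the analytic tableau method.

No

Initial set: {(X iff Y); not (W implies ((not W iff W) iff Z))}.
not (W implies ((not W iff W) iff Z)): α-rule — add W, not ((not W iff W) iff Z).
(X iff Y): β-rule — branch into X, Y  //  not X, not Y.
  branch 1 (add X, Y):
    not ((not W iff W) iff Z): β-rule — branch into (not W iff W), not Z  //  not (not W iff W), Z.
      branch 1.1 (add (not W iff W), not Z):
        (not W iff W): β-rule — branch into not W, W  //  not not W, not W.
          branch 1.1.1 (add not W, W):
            × closes — contains both W and not W.
          branch 1.1.2 (add not not W, not W):
            × closes — contains both W and not W.
      branch 1.2 (add not (not W iff W), Z):
        not (not W iff W): β-rule — branch into not W, not W  //  not not W, W.
          branch 1.2.1 (add not W, not W):
            × closes — contains both W and not W.
          branch 1.2.2 (add not not W, W):
            ○ open, literals {W=true, X=true, Y=true, Z=true}.
  branch 2 (add not X, not Y):
    not ((not W iff W) iff Z): β-rule — branch into (not W iff W), not Z  //  not (not W iff W), Z.
      branch 2.1 (add (not W iff W), not Z):
        (not W iff W): β-rule — branch into not W, W  //  not not W, not W.
          branch 2.1.1 (add not W, W):
            × closes — contains both W and not W.
          branch 2.1.2 (add not not W, not W):
            × closes — contains both W and not W.
      branch 2.2 (add not (not W iff W), Z):
        not (not W iff W): β-rule — branch into not W, not W  //  not not W, W.
          branch 2.2.1 (add not W, not W):
            × closes — contains both W and not W.
          branch 2.2.2 (add not not W, W):
            ○ open, literals {W=true, X=false, Y=false, Z=true}.
6 branches closed, 2 open.
An open branch gives a countermodel: W=true, X=true, Y=true, Z=true (unmentioned atoms arbitrary); the premises hold there but the conclusion fails.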